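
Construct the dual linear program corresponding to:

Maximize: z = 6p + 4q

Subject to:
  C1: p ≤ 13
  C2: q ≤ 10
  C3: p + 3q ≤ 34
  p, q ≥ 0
Minimize: z = 13y1 + 10y2 + 34y3

Subject to:
  C1: -y1 - y3 ≤ -6
  C2: -y2 - 3y3 ≤ -4
  y1, y2, y3 ≥ 0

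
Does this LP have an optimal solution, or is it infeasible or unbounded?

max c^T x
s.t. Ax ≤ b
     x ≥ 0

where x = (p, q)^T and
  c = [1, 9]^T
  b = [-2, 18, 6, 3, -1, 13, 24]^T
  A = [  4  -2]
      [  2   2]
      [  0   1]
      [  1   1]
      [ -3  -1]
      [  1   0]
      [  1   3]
The point (0, 3) satisfies every constraint, so the LP is feasible; the constraints give p ≤ 13 and q ≤ 6, which with p, q ≥ 0 keep the feasible region inside a bounded box. A feasible, bounded LP attains a finite optimum at a vertex.

The LP has an optimal solution: (0, 3) with z = 27.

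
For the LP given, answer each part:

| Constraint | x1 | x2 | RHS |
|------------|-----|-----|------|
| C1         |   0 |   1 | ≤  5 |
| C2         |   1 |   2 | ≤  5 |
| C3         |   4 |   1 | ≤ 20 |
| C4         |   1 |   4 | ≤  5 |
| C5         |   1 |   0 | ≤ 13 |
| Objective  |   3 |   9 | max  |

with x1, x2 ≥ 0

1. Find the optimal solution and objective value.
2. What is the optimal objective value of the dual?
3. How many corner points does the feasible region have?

1. x1 = 5, x2 = 0, z = 15
2. 15 (by strong duality, equal to the primal optimum)
3. 3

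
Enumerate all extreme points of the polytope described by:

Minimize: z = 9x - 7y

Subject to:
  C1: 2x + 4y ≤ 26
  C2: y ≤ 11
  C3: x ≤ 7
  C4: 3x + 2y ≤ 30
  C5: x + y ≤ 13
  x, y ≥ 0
Each vertex is the intersection of two constraint boundaries that also satisfies all remaining constraints:
  x = 0 and y = 0 → (0, 0)
  x = 7 and y = 0 → (7, 0)
  2x + 4y = 26 and x = 7 → (7, 3)
  2x + 4y = 26 and x = 0 → (0, 6.5)

Vertices: (0, 0), (7, 0), (7, 3), (0, 6.5)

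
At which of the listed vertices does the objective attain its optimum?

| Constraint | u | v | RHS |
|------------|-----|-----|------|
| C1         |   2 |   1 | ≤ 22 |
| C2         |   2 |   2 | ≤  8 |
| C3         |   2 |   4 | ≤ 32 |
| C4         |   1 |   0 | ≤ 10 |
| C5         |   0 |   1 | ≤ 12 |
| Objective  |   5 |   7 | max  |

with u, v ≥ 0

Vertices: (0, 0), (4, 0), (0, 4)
Evaluating z = 5u + 7v at each vertex:
  (0, 0): z = 0
  (4, 0): z = 20
  (0, 4): z = 28

The largest value is z = 28, attained at (0, 4).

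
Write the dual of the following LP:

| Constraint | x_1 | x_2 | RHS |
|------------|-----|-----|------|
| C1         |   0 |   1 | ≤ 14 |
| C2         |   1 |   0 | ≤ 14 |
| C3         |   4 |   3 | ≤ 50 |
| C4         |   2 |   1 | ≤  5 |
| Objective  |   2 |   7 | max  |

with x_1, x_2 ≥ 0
Minimize: z = 14y1 + 14y2 + 50y3 + 5y4

Subject to:
  C1: -y2 - 4y3 - 2y4 ≤ -2
  C2: -y1 - 3y3 - y4 ≤ -7
  y1, y2, y3, y4 ≥ 0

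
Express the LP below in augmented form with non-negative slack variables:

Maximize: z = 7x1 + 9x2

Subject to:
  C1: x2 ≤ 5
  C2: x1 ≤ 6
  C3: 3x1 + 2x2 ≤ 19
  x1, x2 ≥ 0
max z = 7x1 + 9x2

s.t.
  x2 + s1 = 5
  x1 + s2 = 6
  3x1 + 2x2 + s3 = 19
  x1, x2, s1, s2, s3 ≥ 0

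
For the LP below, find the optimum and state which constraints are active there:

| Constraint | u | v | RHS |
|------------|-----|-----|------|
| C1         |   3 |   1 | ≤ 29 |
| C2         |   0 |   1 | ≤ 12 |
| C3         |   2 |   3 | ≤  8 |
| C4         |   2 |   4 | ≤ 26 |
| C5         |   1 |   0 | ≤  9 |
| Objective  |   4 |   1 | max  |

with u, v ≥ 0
Optimal: u = 4, v = 0
Binding: C3, v ≥ 0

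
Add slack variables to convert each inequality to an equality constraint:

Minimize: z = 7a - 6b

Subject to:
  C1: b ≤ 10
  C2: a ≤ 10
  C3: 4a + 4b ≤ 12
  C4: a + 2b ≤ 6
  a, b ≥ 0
min z = 7a - 6b

s.t.
  b + s1 = 10
  a + s2 = 10
  4a + 4b + s3 = 12
  a + 2b + s4 = 6
  a, b, s1, s2, s3, s4 ≥ 0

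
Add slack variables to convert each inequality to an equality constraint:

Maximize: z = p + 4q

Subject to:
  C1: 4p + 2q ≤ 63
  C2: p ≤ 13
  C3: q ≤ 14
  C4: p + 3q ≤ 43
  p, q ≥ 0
max z = p + 4q

s.t.
  4p + 2q + s1 = 63
  p + s2 = 13
  q + s3 = 14
  p + 3q + s4 = 43
  p, q, s1, s2, s3, s4 ≥ 0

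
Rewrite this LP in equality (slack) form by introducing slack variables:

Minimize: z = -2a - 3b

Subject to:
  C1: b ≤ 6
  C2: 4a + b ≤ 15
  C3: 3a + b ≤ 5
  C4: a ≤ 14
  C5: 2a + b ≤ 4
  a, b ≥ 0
min z = -2a - 3b

s.t.
  b + s1 = 6
  4a + b + s2 = 15
  3a + b + s3 = 5
  a + s4 = 14
  2a + b + s5 = 4
  a, b, s1, s2, s3, s4, s5 ≥ 0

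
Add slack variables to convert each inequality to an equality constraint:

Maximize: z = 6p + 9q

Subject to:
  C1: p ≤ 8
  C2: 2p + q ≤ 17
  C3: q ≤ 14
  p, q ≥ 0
max z = 6p + 9q

s.t.
  p + s1 = 8
  2p + q + s2 = 17
  q + s3 = 14
  p, q, s1, s2, s3 ≥ 0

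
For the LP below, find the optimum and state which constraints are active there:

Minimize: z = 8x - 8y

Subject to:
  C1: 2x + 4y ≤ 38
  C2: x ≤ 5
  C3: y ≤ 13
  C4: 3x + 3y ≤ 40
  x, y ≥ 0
Optimal: x = 0, y = 9.5
Slack at optimum:
  C1: slack = 0 (binding)
  C2: slack = 5
  C3: slack = 3.5
  C4: slack = 11.5
  x ≥ 0: x = 0 (binding)
  y ≥ 0: y = 9.5
Binding constraints: C1, x ≥ 0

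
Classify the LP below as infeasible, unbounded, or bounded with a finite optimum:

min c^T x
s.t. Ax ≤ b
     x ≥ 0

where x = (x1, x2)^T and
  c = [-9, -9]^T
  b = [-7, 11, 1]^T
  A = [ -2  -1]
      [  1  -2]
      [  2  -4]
Feasible point: (2, 3) satisfies every constraint, so the LP is feasible.
Direction d = (0, 1): for each constraint row a, a·d ≤ 0 —
  (-2)(0) + (-1)(1) = -1 ≤ 0
  (1)(0) + (-2)(1) = -2 ≤ 0
  (2)(0) + (-4)(1) = -4 ≤ 0
and d ≥ 0, so (2, 3) + t·d stays feasible for every t ≥ 0. Along this ray z = -9x1 - 9x2 changes by -9 per unit t, so z → −∞.

The LP is unbounded; z can be made arbitrarily small.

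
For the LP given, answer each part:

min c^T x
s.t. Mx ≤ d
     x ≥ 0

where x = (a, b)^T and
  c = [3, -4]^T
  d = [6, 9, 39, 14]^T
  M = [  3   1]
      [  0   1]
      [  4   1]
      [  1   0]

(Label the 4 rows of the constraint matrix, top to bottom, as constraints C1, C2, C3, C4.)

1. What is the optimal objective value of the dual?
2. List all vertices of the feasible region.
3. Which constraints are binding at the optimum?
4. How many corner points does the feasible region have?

1. -24 (by strong duality, equal to the primal optimum)
2. (0, 0), (2, 0), (0, 6)
3. C1, a ≥ 0
4. 3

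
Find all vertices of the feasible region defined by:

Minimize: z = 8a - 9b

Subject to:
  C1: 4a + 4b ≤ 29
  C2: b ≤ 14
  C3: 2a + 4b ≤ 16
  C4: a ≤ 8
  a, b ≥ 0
Each vertex is the intersection of two constraint boundaries that also satisfies all remaining constraints:
  a = 0 and b = 0 → (0, 0)
  4a + 4b = 29 and b = 0 → (7.25, 0)
  4a + 4b = 29 and 2a + 4b = 16 → (6.5, 0.75)
  2a + 4b = 16 and a = 0 → (0, 4)

Vertices: (0, 0), (7.25, 0), (6.5, 0.75), (0, 4)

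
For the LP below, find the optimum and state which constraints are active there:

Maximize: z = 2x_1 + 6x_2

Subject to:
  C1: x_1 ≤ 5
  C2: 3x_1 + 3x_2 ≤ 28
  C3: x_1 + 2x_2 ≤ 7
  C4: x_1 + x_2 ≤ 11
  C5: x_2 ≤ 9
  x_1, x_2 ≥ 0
Optimal: x_1 = 0, x_2 = 3.5
Binding: C3, x_1 ≥ 0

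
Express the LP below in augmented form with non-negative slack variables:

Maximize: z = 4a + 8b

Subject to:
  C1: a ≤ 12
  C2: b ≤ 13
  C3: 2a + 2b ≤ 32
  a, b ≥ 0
max z = 4a + 8b

s.t.
  a + s1 = 12
  b + s2 = 13
  2a + 2b + s3 = 32
  a, b, s1, s2, s3 ≥ 0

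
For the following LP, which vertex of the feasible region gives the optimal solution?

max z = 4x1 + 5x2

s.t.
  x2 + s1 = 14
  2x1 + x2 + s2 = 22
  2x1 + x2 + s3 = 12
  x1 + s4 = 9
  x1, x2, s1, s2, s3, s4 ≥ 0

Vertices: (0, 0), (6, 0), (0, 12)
Evaluating z = 4x1 + 5x2 at each vertex:
  (0, 0): z = 0
  (6, 0): z = 24
  (0, 12): z = 60

The largest value is z = 60, attained at (0, 12).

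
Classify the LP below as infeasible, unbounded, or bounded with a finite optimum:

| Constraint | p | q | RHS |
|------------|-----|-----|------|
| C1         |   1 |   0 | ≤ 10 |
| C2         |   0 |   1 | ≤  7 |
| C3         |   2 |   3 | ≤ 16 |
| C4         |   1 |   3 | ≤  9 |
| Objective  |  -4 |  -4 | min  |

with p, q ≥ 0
The point (8, 0) satisfies every constraint, so the LP is feasible; the constraints give p ≤ 10 and q ≤ 7, which with p, q ≥ 0 keep the feasible region inside a bounded box. A feasible, bounded LP attains a finite optimum at a vertex.

Evaluating z = -4p - 4q at each vertex:
  (0, 0): z = 0
  (8, 0): z = -32
  (7, 0.6667): z = -30.67
  (0, 3): z = -12

Bounded optimum: z* = -32 at (8, 0).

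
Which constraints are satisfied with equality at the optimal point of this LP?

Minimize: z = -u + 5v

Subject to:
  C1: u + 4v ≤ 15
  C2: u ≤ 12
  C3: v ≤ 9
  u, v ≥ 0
Optimal: u = 12, v = 0
Binding: C2, v ≥ 0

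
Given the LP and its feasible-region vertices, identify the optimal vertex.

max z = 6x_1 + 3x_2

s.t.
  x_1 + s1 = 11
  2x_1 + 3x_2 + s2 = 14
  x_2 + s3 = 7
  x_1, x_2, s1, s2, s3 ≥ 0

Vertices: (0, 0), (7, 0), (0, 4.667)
Evaluating z = 6x_1 + 3x_2 at each vertex:
  (0, 0): z = 0
  (7, 0): z = 42
  (0, 4.667): z = 14

The largest value is z = 42, attained at (7, 0).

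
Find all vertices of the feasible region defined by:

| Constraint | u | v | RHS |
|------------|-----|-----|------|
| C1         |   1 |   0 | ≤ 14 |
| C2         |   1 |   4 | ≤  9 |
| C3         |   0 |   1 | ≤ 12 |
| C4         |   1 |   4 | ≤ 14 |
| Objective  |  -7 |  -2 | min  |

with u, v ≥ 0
Each vertex is the intersection of two constraint boundaries that also satisfies all remaining constraints:
  u = 0 and v = 0 → (0, 0)
  u + 4v = 9 and v = 0 → (9, 0)
  u + 4v = 9 and u = 0 → (0, 2.25)

Vertices: (0, 0), (9, 0), (0, 2.25)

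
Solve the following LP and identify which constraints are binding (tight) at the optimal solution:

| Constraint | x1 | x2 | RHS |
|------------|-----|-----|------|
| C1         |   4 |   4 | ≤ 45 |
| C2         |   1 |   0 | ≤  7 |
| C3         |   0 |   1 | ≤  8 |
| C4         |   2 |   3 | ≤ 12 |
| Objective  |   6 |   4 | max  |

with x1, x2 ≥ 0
Optimal: x1 = 6, x2 = 0
Slack at optimum:
  C1: slack = 21
  C2: slack = 1
  C3: slack = 8
  C4: slack = 0 (binding)
  x1 ≥ 0: x1 = 6
  x2 ≥ 0: x2 = 0 (binding)
Binding constraints: C4, x2 ≥ 0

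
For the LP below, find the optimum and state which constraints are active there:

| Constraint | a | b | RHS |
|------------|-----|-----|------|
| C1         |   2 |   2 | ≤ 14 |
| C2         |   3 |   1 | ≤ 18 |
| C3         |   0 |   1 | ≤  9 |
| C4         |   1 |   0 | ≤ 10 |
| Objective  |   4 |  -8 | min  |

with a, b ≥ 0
Optimal: a = 0, b = 7
Binding: C1, a ≥ 0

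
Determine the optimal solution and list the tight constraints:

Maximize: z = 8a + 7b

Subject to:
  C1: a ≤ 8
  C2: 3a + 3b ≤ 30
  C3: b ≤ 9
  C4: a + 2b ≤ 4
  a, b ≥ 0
Optimal: a = 4, b = 0
Binding: C4, b ≥ 0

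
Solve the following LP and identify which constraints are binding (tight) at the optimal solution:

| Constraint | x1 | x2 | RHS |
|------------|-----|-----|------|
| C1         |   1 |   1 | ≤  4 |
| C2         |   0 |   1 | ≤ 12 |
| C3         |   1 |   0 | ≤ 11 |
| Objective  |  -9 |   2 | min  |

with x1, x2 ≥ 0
Optimal: x1 = 4, x2 = 0
Slack at optimum:
  C1: slack = 0 (binding)
  C2: slack = 12
  C3: slack = 7
  x1 ≥ 0: x1 = 4
  x2 ≥ 0: x2 = 0 (binding)
Binding constraints: C1, x2 ≥ 0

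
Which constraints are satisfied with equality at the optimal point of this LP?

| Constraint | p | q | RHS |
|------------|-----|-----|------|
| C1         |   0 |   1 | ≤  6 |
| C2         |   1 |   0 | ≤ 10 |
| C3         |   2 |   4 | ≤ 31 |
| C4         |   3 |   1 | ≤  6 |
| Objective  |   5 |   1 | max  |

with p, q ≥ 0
Optimal: p = 2, q = 0
Slack at optimum:
  C1: slack = 6
  C2: slack = 8
  C3: slack = 27
  C4: slack = 0 (binding)
  p ≥ 0: p = 2
  q ≥ 0: q = 0 (binding)
Binding constraints: C4, q ≥ 0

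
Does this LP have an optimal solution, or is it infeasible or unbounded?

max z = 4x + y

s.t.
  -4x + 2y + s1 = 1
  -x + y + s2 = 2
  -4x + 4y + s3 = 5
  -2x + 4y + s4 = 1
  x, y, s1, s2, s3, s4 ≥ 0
Feasible point: (0, 0) satisfies every constraint, so the LP is feasible.
Direction d = (1, 0): for each constraint row a, a·d ≤ 0 —
  (-4)(1) + (2)(0) = -4 ≤ 0
  (-1)(1) + (1)(0) = -1 ≤ 0
  (-4)(1) + (4)(0) = -4 ≤ 0
  (-2)(1) + (4)(0) = -2 ≤ 0
and d ≥ 0, so (0, 0) + t·d stays feasible for every t ≥ 0. Along this ray z = 4x + y changes by 4 per unit t, so z → +∞.

The LP is unbounded; z can be made arbitrarily large.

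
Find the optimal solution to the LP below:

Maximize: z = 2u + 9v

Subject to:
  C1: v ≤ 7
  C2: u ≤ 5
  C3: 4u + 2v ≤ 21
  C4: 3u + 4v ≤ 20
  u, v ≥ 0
u = 0, v = 5, z = 45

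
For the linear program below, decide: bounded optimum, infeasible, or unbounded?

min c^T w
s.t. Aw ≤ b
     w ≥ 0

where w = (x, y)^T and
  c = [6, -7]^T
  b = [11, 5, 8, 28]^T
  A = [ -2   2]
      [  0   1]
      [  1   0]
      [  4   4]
The point (0, 5) satisfies every constraint, so the LP is feasible; the constraints give x ≤ 8 and y ≤ 5, which with x, y ≥ 0 keep the feasible region inside a bounded box. A feasible, bounded LP attains a finite optimum at a vertex.

The LP has an optimal solution: (0, 5) with z = -35.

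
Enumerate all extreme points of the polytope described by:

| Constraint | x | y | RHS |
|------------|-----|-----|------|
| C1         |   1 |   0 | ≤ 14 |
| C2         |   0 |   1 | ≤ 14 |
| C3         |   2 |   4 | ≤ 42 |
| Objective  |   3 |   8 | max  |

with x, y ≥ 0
Each vertex is the intersection of two constraint boundaries that also satisfies all remaining constraints:
  x = 0 and y = 0 → (0, 0)
  x = 14 and y = 0 → (14, 0)
  x = 14 and 2x + 4y = 42 → (14, 3.5)
  2x + 4y = 42 and x = 0 → (0, 10.5)

Vertices: (0, 0), (14, 0), (14, 3.5), (0, 10.5)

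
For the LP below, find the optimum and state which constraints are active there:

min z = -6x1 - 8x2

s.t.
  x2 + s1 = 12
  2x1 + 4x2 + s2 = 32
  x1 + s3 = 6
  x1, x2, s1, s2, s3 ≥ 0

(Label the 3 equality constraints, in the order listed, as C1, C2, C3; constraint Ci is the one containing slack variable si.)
Optimal: x1 = 6, x2 = 5
Binding: C2, C3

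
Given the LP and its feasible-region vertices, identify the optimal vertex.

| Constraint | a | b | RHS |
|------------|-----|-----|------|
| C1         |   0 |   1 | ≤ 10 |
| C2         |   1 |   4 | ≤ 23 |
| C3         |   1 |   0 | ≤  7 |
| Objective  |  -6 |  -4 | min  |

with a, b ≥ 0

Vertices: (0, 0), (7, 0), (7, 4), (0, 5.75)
(7, 4) with z = -58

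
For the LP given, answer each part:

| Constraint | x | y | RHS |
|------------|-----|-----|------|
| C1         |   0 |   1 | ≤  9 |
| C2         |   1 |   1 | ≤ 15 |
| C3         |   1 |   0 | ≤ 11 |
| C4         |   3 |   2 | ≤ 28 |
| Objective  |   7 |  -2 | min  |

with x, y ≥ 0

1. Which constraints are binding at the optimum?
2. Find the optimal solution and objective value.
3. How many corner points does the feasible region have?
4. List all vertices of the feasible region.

1. C1, x ≥ 0
2. x = 0, y = 9, z = -18
3. 4
4. (0, 0), (9.333, 0), (3.333, 9), (0, 9)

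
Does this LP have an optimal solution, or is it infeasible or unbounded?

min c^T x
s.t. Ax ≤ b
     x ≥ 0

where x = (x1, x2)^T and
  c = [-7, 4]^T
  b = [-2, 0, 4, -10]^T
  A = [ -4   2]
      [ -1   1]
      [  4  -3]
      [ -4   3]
One constraint requires 4x1 - 3x2 ≤ 4, while the constraint -4x1 + 3x2 ≤ -10 is equivalent to 4x1 - 3x2 ≥ 10. Together they would need 10 ≤ 4x1 - 3x2 ≤ 4, which is impossible since 10 > 4. No point satisfies all constraints.

Infeasible — the constraint set is empty.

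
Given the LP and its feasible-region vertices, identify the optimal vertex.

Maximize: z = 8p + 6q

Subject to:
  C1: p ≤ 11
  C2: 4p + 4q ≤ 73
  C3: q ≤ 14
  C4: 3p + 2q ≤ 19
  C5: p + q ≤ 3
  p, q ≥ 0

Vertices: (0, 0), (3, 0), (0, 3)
(3, 0) with z = 24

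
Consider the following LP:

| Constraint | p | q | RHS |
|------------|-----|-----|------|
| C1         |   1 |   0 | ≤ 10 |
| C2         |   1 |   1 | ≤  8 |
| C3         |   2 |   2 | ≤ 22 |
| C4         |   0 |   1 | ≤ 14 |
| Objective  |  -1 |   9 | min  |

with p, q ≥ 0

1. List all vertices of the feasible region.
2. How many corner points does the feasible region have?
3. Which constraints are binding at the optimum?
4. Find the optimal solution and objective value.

1. (0, 0), (8, 0), (0, 8)
2. 3
3. C2, q ≥ 0
4. p = 8, q = 0, z = -8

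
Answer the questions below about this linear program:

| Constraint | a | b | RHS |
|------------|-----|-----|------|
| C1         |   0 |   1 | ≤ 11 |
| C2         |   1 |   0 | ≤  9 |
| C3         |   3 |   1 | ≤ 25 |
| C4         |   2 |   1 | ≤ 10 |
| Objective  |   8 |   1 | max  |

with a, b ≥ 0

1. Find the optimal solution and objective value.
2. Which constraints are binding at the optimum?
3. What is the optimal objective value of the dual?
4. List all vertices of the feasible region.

1. a = 5, b = 0, z = 40
2. C4, b ≥ 0
3. 40 (by strong duality, equal to the primal optimum)
4. (0, 0), (5, 0), (0, 10)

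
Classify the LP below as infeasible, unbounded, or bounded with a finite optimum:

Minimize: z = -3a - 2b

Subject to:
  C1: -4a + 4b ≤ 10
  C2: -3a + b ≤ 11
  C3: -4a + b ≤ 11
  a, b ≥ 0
Feasible point: (0, 0) satisfies every constraint, so the LP is feasible.
Direction d = (1, 0): for each constraint row a, a·d ≤ 0 —
  (-4)(1) + (4)(0) = -4 ≤ 0
  (-3)(1) + (1)(0) = -3 ≤ 0
  (-4)(1) + (1)(0) = -4 ≤ 0
and d ≥ 0, so (0, 0) + t·d stays feasible for every t ≥ 0. Along this ray z = -3a - 2b changes by -3 per unit t, so z → −∞.

Unbounded: there is a feasible ray along which z → −∞.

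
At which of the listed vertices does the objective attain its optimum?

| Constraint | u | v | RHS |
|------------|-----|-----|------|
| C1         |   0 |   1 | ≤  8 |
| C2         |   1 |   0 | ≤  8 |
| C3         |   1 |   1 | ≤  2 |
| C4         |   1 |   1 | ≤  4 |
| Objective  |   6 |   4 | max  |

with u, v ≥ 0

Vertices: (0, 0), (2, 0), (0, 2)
Evaluating z = 6u + 4v at each vertex:
  (0, 0): z = 0
  (2, 0): z = 12
  (0, 2): z = 8

The largest value is z = 12, attained at (2, 0).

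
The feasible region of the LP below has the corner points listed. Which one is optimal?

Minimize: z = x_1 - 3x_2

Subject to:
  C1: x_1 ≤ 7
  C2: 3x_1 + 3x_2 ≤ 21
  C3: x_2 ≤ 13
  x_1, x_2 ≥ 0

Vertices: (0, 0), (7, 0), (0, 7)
(0, 7) with z = -21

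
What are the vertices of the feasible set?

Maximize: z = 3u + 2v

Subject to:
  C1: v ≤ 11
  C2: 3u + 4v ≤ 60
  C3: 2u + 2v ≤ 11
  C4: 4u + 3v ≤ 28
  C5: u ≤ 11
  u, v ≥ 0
Each vertex is the intersection of two constraint boundaries that also satisfies all remaining constraints:
  u = 0 and v = 0 → (0, 0)
  2u + 2v = 11 and v = 0 → (5.5, 0)
  2u + 2v = 11 and u = 0 → (0, 5.5)

Vertices: (0, 0), (5.5, 0), (0, 5.5)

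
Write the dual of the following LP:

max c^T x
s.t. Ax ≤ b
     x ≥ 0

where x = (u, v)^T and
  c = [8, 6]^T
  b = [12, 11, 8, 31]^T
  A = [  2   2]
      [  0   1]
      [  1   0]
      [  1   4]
Minimize: z = 12y1 + 11y2 + 8y3 + 31y4

Subject to:
  C1: -2y1 - y3 - y4 ≤ -8
  C2: -2y1 - y2 - 4y4 ≤ -6
  y1, y2, y3, y4 ≥ 0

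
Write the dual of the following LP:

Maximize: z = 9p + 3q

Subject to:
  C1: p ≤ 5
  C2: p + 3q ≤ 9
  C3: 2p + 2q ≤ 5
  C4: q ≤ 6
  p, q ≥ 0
Minimize: z = 5y1 + 9y2 + 5y3 + 6y4

Subject to:
  C1: -y1 - y2 - 2y3 ≤ -9
  C2: -3y2 - 2y3 - y4 ≤ -3
  y1, y2, y3, y4 ≥ 0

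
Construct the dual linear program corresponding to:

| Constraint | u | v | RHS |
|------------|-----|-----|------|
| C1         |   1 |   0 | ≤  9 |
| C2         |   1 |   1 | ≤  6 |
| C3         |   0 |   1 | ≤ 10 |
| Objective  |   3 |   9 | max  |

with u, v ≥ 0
Minimize: z = 9y1 + 6y2 + 10y3

Subject to:
  C1: -y1 - y2 ≤ -3
  C2: -y2 - y3 ≤ -9
  y1, y2, y3 ≥ 0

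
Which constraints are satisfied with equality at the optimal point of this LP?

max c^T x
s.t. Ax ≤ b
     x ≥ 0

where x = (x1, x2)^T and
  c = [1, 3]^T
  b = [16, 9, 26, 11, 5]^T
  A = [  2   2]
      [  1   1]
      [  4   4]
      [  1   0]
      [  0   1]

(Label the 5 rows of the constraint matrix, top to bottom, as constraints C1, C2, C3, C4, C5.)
Optimal: x1 = 1.5, x2 = 5
Slack at optimum:
  C1: slack = 3
  C2: slack = 2.5
  C3: slack = 0 (binding)
  C4: slack = 9.5
  C5: slack = 0 (binding)
  x1 ≥ 0: x1 = 1.5
  x2 ≥ 0: x2 = 5
Binding constraints: C3, C5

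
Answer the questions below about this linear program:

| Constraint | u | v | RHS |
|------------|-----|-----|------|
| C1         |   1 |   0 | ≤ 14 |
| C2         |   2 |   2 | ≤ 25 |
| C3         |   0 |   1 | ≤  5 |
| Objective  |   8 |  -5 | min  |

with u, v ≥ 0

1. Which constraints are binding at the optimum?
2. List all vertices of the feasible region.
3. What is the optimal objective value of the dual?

1. C3, u ≥ 0
2. (0, 0), (12.5, 0), (7.5, 5), (0, 5)
3. -25 (by strong duality, equal to the primal optimum)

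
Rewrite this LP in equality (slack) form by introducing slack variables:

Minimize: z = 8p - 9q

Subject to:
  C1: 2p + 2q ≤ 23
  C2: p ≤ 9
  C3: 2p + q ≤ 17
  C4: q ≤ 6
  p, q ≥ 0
min z = 8p - 9q

s.t.
  2p + 2q + s1 = 23
  p + s2 = 9
  2p + q + s3 = 17
  q + s4 = 6
  p, q, s1, s2, s3, s4 ≥ 0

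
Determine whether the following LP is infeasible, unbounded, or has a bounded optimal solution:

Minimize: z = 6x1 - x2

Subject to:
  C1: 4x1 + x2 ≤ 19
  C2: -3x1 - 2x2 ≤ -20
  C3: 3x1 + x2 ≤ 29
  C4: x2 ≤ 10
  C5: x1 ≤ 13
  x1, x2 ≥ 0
The point (0, 10) satisfies every constraint, so the LP is feasible; the constraints give x1 ≤ 13 and x2 ≤ 10, which with x1, x2 ≥ 0 keep the feasible region inside a bounded box. A feasible, bounded LP attains a finite optimum at a vertex.

Evaluating z = 6x1 - x2 at each vertex:
  (3.6, 4.6): z = 17
  (2.25, 10): z = 3.5
  (0, 10): z = -10

Bounded optimum: z* = -10 at (0, 10).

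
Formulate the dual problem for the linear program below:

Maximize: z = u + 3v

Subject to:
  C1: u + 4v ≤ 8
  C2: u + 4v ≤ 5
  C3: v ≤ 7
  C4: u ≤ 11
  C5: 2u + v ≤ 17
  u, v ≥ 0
Minimize: z = 8y1 + 5y2 + 7y3 + 11y4 + 17y5

Subject to:
  C1: -y1 - y2 - y4 - 2y5 ≤ -1
  C2: -4y1 - 4y2 - y3 - y5 ≤ -3
  y1, y2, y3, y4, y5 ≥ 0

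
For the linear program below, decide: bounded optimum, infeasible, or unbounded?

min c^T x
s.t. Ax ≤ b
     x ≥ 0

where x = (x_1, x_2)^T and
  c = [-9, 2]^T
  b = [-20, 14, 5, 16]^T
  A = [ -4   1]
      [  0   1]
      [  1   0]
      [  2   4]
The point (5, 0) satisfies every constraint, so the LP is feasible; the constraints give x_1 ≤ 5 and x_2 ≤ 14, which with x_1, x_2 ≥ 0 keep the feasible region inside a bounded box. A feasible, bounded LP attains a finite optimum at a vertex.

Evaluating z = -9x_1 + 2x_2 at each vertex:
  (5, 0): z = -45

Feasible with finite optimum z* = -45 at (5, 0).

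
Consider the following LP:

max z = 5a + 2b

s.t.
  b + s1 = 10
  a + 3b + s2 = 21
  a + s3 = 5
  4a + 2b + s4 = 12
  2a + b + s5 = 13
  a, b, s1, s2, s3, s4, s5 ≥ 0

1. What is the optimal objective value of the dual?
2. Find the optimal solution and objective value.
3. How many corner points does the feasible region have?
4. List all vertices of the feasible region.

1. 15 (by strong duality, equal to the primal optimum)
2. a = 3, b = 0, z = 15
3. 3
4. (0, 0), (3, 0), (0, 6)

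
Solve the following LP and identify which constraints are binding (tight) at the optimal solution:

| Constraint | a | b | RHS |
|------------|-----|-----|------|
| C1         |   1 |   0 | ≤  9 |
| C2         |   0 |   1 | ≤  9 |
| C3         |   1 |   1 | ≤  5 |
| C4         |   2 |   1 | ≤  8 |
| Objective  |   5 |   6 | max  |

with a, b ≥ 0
Optimal: a = 0, b = 5
Slack at optimum:
  C1: slack = 9
  C2: slack = 4
  C3: slack = 0 (binding)
  C4: slack = 3
  a ≥ 0: a = 0 (binding)
  b ≥ 0: b = 5
Binding constraints: C3, a ≥ 0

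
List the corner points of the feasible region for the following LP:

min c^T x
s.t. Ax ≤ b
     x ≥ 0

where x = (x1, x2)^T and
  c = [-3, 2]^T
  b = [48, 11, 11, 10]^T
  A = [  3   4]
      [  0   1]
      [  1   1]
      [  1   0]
Each vertex is the intersection of two constraint boundaries that also satisfies all remaining constraints:
  x1 = 0 and x2 = 0 → (0, 0)
  x1 = 10 and x2 = 0 → (10, 0)
  x1 + x2 = 11 and x1 = 10 → (10, 1)
  x2 = 11 and x1 + x2 = 11 → (0, 11)

Vertices: (0, 0), (10, 0), (10, 1), (0, 11)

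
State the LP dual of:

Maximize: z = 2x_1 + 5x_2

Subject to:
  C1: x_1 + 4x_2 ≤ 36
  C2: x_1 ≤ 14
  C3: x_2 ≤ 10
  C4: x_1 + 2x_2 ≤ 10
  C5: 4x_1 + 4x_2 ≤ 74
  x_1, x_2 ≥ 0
Minimize: z = 36y1 + 14y2 + 10y3 + 10y4 + 74y5

Subject to:
  C1: -y1 - y2 - y4 - 4y5 ≤ -2
  C2: -4y1 - y3 - 2y4 - 4y5 ≤ -5
  y1, y2, y3, y4, y5 ≥ 0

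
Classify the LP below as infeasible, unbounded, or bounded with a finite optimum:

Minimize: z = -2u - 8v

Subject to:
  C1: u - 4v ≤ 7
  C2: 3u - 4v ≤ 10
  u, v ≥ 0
Feasible point: (0, 0) satisfies every constraint, so the LP is feasible.
Direction d = (0, 1): for each constraint row a, a·d ≤ 0 —
  (1)(0) + (-4)(1) = -4 ≤ 0
  (3)(0) + (-4)(1) = -4 ≤ 0
and d ≥ 0, so (0, 0) + t·d stays feasible for every t ≥ 0. Along this ray z = -2u - 8v changes by -8 per unit t, so z → −∞.

The LP is unbounded; z can be made arbitrarily small.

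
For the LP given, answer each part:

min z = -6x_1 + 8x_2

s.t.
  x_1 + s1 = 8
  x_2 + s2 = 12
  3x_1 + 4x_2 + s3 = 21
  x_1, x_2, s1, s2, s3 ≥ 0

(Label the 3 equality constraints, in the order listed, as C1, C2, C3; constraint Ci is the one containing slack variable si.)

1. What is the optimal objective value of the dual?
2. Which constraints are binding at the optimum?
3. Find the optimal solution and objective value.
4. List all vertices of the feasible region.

1. -42 (by strong duality, equal to the primal optimum)
2. C3, x_2 ≥ 0
3. x_1 = 7, x_2 = 0, z = -42
4. (0, 0), (7, 0), (0, 5.25)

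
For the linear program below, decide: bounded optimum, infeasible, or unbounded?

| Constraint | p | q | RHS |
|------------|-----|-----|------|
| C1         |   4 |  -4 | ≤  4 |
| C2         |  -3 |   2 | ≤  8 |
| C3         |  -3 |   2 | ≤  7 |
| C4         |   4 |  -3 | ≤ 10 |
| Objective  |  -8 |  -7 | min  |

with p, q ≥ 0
Feasible point: (0, 0) satisfies every constraint, so the LP is feasible.
Direction d = (2, 3): for each constraint row a, a·d ≤ 0 —
  (4)(2) + (-4)(3) = -4 ≤ 0
  (-3)(2) + (2)(3) = 0 ≤ 0
  (-3)(2) + (2)(3) = 0 ≤ 0
  (4)(2) + (-3)(3) = -1 ≤ 0
and d ≥ 0, so (0, 0) + t·d stays feasible for every t ≥ 0. Along this ray z = -8p - 7q changes by -37 per unit t, so z → −∞.

Unbounded: there is a feasible ray along which z → −∞.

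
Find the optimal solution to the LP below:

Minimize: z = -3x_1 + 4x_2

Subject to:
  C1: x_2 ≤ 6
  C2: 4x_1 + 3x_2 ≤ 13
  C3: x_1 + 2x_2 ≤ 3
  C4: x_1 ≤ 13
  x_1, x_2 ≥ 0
x_1 = 3, x_2 = 0, z = -9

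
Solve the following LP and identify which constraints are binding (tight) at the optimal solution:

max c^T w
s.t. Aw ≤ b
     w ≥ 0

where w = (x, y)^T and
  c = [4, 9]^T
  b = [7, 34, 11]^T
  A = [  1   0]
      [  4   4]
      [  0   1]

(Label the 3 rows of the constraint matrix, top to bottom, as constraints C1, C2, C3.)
Optimal: x = 0, y = 8.5
Slack at optimum:
  C1: slack = 7
  C2: slack = 0 (binding)
  C3: slack = 2.5
  x ≥ 0: x = 0 (binding)
  y ≥ 0: y = 8.5
Binding constraints: C2, x ≥ 0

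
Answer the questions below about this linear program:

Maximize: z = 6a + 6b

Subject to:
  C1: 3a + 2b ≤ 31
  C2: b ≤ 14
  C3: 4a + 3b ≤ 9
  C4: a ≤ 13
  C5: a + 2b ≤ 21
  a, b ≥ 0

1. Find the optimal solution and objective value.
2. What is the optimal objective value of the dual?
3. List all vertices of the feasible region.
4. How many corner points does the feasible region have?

1. a = 0, b = 3, z = 18
2. 18 (by strong duality, equal to the primal optimum)
3. (0, 0), (2.25, 0), (0, 3)
4. 3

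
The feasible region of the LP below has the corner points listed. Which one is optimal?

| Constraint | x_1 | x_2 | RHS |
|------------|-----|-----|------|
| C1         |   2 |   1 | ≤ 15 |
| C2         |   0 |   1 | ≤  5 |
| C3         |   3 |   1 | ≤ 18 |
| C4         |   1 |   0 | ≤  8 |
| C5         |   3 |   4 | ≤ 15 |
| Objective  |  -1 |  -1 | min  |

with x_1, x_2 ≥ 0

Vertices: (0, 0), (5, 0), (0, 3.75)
Evaluating z = -x_1 - x_2 at each vertex:
  (0, 0): z = 0
  (5, 0): z = -5
  (0, 3.75): z = -3.75

The smallest value is z = -5, attained at (5, 0).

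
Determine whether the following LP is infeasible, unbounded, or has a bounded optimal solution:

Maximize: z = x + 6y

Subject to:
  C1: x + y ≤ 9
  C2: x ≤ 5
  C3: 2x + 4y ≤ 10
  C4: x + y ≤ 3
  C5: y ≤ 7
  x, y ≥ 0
The point (0, 2.5) satisfies every constraint, so the LP is feasible; the constraints give x ≤ 5 and y ≤ 7, which with x, y ≥ 0 keep the feasible region inside a bounded box. A feasible, bounded LP attains a finite optimum at a vertex.

Evaluating z = x + 6y at each vertex:
  (0, 0): z = 0
  (3, 0): z = 3
  (1, 2): z = 13
  (0, 2.5): z = 15

The LP has an optimal solution: (0, 2.5) with z = 15.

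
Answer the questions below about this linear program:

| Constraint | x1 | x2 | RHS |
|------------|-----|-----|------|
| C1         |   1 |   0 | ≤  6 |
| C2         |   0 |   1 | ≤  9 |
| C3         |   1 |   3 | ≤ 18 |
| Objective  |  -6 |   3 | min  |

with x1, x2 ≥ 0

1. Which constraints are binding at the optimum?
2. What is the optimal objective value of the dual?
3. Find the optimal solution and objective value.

1. C1, x2 ≥ 0
2. -36 (by strong duality, equal to the primal optimum)
3. x1 = 6, x2 = 0, z = -36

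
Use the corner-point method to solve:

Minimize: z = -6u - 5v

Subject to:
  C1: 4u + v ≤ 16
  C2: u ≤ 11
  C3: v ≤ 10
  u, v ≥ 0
Each vertex is the intersection of two constraint boundaries that also satisfies all remaining constraints:
  u = 0 and v = 0 → (0, 0)
  4u + v = 16 and v = 0 → (4, 0)
  4u + v = 16 and v = 10 → (1.5, 10)
  v = 10 and u = 0 → (0, 10)

Evaluating z = -6u - 5v at each vertex:
  (0, 0): z = 0
  (4, 0): z = -24
  (1.5, 10): z = -59
  (0, 10): z = -50

The minimum is at (1.5, 10) with z = -59.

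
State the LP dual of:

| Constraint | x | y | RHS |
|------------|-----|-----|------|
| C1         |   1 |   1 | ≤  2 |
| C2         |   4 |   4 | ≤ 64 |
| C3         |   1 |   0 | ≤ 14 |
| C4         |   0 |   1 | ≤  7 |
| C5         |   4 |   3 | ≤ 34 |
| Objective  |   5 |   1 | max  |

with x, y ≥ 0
Minimize: z = 2y1 + 64y2 + 14y3 + 7y4 + 34y5

Subject to:
  C1: -y1 - 4y2 - y3 - 4y5 ≤ -5
  C2: -y1 - 4y2 - y4 - 3y5 ≤ -1
  y1, y2, y3, y4, y5 ≥ 0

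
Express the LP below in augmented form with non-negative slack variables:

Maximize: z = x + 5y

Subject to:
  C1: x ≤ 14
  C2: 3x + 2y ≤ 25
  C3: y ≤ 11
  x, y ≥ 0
max z = x + 5y

s.t.
  x + s1 = 14
  3x + 2y + s2 = 25
  y + s3 = 11
  x, y, s1, s2, s3 ≥ 0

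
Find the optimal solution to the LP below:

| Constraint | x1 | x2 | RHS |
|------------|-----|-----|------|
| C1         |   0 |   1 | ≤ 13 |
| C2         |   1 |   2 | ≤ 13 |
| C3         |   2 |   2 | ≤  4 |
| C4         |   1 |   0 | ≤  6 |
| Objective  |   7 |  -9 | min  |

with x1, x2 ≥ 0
x1 = 0, x2 = 2, z = -18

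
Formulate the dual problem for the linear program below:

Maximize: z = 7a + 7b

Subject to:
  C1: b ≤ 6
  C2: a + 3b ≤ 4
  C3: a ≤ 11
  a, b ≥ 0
Minimize: z = 6y1 + 4y2 + 11y3

Subject to:
  C1: -y2 - y3 ≤ -7
  C2: -y1 - 3y2 ≤ -7
  y1, y2, y3 ≥ 0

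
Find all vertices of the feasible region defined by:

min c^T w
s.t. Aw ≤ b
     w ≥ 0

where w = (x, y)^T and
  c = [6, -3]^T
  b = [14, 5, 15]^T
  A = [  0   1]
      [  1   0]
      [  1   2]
Each vertex is the intersection of two constraint boundaries that also satisfies all remaining constraints:
  x = 0 and y = 0 → (0, 0)
  x = 5 and y = 0 → (5, 0)
  x = 5 and x + 2y = 15 → (5, 5)
  x + 2y = 15 and x = 0 → (0, 7.5)

Vertices: (0, 0), (5, 0), (5, 5), (0, 7.5)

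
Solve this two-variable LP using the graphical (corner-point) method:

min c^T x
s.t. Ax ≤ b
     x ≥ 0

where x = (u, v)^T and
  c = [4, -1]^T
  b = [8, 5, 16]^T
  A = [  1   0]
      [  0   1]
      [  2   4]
Each vertex is the intersection of two constraint boundaries that also satisfies all remaining constraints:
  u = 0 and v = 0 → (0, 0)
  u = 8 and 2u + 4v = 16 → (8, 0)
  2u + 4v = 16 and u = 0 → (0, 4)

Evaluating z = 4u - v at each vertex:
  (0, 0): z = 0
  (8, 0): z = 32
  (0, 4): z = -4

The minimum is at (0, 4) with z = -4.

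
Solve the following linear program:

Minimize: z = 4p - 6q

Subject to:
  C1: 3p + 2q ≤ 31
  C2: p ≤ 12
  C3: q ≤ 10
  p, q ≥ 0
Each vertex is the intersection of two constraint boundaries that also satisfies all remaining constraints:
  p = 0 and q = 0 → (0, 0)
  3p + 2q = 31 and q = 0 → (10.33, 0)
  3p + 2q = 31 and q = 10 → (3.667, 10)
  q = 10 and p = 0 → (0, 10)

Evaluating z = 4p - 6q at each vertex:
  (0, 0): z = 0
  (10.33, 0): z = 41.33
  (3.667, 10): z = -45.33
  (0, 10): z = -60

The minimum is at (0, 10) with z = -60.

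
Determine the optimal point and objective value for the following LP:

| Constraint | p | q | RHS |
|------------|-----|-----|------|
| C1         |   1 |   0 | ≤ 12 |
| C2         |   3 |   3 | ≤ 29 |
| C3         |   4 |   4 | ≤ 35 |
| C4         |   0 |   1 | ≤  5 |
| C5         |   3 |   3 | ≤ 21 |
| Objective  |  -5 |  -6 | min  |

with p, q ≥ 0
p = 2, q = 5, z = -40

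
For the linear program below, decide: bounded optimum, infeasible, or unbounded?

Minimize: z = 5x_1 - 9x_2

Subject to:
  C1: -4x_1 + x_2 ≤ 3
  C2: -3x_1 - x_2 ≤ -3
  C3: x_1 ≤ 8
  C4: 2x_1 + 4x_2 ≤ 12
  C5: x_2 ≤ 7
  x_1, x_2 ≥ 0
The point (0, 3) satisfies every constraint, so the LP is feasible; the constraints give x_1 ≤ 8 and x_2 ≤ 7, which with x_1, x_2 ≥ 0 keep the feasible region inside a bounded box. A feasible, bounded LP attains a finite optimum at a vertex.

The LP has an optimal solution: (0, 3) with z = -27.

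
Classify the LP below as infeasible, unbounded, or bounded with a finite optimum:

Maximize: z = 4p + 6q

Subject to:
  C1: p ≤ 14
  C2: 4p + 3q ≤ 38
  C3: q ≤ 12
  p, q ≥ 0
The point (0.5, 12) satisfies every constraint, so the LP is feasible; the constraints give p ≤ 14 and q ≤ 12, which with p, q ≥ 0 keep the feasible region inside a bounded box. A feasible, bounded LP attains a finite optimum at a vertex.

Bounded optimum: z* = 74 at (0.5, 12).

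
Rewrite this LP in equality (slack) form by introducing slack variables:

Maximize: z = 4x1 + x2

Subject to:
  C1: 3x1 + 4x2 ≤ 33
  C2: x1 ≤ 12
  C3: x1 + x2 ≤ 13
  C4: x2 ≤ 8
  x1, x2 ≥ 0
max z = 4x1 + x2

s.t.
  3x1 + 4x2 + s1 = 33
  x1 + s2 = 12
  x1 + x2 + s3 = 13
  x2 + s4 = 8
  x1, x2, s1, s2, s3, s4 ≥ 0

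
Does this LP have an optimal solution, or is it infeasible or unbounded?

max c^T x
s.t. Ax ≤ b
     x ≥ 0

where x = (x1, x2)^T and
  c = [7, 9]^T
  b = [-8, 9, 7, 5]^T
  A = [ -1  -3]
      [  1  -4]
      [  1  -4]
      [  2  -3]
Feasible point: (0, 3) satisfies every constraint, so the LP is feasible.
Direction d = (0, 1): for each constraint row a, a·d ≤ 0 —
  (-1)(0) + (-3)(1) = -3 ≤ 0
  (1)(0) + (-4)(1) = -4 ≤ 0
  (1)(0) + (-4)(1) = -4 ≤ 0
  (2)(0) + (-3)(1) = -3 ≤ 0
and d ≥ 0, so (0, 3) + t·d stays feasible for every t ≥ 0. Along this ray z = 7x1 + 9x2 changes by 9 per unit t, so z → +∞.

The LP is unbounded; z can be made arbitrarily large.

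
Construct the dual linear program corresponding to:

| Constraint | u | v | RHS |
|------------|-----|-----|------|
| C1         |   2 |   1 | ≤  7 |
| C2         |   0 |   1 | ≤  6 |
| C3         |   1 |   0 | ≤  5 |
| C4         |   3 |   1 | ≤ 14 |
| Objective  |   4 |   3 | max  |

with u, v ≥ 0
Minimize: z = 7y1 + 6y2 + 5y3 + 14y4

Subject to:
  C1: -2y1 - y3 - 3y4 ≤ -4
  C2: -y1 - y2 - y4 ≤ -3
  y1, y2, y3, y4 ≥ 0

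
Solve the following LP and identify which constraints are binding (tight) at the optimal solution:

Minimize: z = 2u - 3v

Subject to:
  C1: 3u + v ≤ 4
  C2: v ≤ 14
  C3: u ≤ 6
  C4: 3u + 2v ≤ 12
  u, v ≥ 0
Optimal: u = 0, v = 4
Binding: C1, u ≥ 0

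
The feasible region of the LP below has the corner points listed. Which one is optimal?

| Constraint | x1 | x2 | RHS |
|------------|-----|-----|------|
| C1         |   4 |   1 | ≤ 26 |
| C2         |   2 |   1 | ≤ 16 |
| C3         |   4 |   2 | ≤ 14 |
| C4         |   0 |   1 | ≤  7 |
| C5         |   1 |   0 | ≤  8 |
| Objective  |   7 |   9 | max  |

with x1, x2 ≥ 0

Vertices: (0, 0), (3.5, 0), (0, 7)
Evaluating z = 7x1 + 9x2 at each vertex:
  (0, 0): z = 0
  (3.5, 0): z = 24.5
  (0, 7): z = 63

The largest value is z = 63, attained at (0, 7).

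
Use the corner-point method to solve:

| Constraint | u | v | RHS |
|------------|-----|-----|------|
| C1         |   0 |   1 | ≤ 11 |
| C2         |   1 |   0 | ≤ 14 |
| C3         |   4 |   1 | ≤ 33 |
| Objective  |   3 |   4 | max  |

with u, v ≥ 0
u = 5.5, v = 11, z = 60.5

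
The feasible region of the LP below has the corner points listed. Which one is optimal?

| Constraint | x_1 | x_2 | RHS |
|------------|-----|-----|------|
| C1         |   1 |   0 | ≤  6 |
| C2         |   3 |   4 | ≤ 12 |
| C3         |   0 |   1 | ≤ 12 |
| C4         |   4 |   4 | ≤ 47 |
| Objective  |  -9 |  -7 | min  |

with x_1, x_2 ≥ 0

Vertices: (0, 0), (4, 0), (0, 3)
Evaluating z = -9x_1 - 7x_2 at each vertex:
  (0, 0): z = 0
  (4, 0): z = -36
  (0, 3): z = -21

The smallest value is z = -36, attained at (4, 0).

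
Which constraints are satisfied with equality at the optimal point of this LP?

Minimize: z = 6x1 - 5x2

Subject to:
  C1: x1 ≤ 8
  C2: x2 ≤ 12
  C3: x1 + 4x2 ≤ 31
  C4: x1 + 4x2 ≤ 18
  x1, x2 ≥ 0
Optimal: x1 = 0, x2 = 4.5
Slack at optimum:
  C1: slack = 8
  C2: slack = 7.5
  C3: slack = 13
  C4: slack = 0 (binding)
  x1 ≥ 0: x1 = 0 (binding)
  x2 ≥ 0: x2 = 4.5
Binding constraints: C4, x1 ≥ 0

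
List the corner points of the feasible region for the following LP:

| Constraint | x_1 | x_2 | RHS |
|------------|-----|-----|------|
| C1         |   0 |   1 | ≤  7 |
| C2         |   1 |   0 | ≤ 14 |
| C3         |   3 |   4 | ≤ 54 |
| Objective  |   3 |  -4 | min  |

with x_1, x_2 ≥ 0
Each vertex is the intersection of two constraint boundaries that also satisfies all remaining constraints:
  x_1 = 0 and x_2 = 0 → (0, 0)
  x_1 = 14 and x_2 = 0 → (14, 0)
  x_1 = 14 and 3x_1 + 4x_2 = 54 → (14, 3)
  x_2 = 7 and 3x_1 + 4x_2 = 54 → (8.667, 7)
  x_2 = 7 and x_1 = 0 → (0, 7)

Vertices: (0, 0), (14, 0), (14, 3), (8.667, 7), (0, 7)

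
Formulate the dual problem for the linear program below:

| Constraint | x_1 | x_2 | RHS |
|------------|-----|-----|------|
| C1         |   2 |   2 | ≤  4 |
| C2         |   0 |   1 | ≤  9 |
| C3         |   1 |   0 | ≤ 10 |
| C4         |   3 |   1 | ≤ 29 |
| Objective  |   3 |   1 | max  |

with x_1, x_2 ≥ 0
Minimize: z = 4y1 + 9y2 + 10y3 + 29y4

Subject to:
  C1: -2y1 - y3 - 3y4 ≤ -3
  C2: -2y1 - y2 - y4 ≤ -1
  y1, y2, y3, y4 ≥ 0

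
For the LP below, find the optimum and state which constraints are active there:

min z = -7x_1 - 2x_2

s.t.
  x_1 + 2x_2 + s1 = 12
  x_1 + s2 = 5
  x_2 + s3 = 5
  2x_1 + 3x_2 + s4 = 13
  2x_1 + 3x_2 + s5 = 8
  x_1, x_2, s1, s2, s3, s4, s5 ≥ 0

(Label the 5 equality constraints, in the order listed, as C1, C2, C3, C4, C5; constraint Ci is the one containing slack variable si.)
Optimal: x_1 = 4, x_2 = 0
Slack at optimum:
  C1: slack = 8
  C2: slack = 1
  C3: slack = 5
  C4: slack = 5
  C5: slack = 0 (binding)
  x_1 ≥ 0: x_1 = 4
  x_2 ≥ 0: x_2 = 0 (binding)
Binding constraints: C5, x_2 ≥ 0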